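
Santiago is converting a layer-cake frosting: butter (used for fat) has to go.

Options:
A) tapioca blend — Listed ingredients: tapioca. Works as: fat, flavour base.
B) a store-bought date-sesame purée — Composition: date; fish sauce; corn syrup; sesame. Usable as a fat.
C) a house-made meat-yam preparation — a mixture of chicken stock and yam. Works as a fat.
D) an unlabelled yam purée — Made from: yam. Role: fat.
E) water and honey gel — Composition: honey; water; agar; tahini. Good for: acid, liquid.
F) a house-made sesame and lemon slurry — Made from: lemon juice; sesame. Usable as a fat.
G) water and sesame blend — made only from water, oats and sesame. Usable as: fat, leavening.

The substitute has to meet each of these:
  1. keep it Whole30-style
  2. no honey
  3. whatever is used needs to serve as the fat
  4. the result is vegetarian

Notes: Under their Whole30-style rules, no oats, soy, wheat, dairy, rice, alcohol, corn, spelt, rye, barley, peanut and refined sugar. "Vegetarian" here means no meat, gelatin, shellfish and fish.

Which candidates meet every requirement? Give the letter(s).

A, D, F

A: nothing on the exclusion list — OK
B: has corn syrup, so not Whole30-style; has fish sauce, so not vegetarian — out
C: has chicken stock, so not vegetarian — no
D: works as a fat, vegetarian, Whole30-style — valid
E: not usable as a fat; has honey, so not honey-free — out
F: every rule checks out — valid
G: has oats, so not Whole30-style — no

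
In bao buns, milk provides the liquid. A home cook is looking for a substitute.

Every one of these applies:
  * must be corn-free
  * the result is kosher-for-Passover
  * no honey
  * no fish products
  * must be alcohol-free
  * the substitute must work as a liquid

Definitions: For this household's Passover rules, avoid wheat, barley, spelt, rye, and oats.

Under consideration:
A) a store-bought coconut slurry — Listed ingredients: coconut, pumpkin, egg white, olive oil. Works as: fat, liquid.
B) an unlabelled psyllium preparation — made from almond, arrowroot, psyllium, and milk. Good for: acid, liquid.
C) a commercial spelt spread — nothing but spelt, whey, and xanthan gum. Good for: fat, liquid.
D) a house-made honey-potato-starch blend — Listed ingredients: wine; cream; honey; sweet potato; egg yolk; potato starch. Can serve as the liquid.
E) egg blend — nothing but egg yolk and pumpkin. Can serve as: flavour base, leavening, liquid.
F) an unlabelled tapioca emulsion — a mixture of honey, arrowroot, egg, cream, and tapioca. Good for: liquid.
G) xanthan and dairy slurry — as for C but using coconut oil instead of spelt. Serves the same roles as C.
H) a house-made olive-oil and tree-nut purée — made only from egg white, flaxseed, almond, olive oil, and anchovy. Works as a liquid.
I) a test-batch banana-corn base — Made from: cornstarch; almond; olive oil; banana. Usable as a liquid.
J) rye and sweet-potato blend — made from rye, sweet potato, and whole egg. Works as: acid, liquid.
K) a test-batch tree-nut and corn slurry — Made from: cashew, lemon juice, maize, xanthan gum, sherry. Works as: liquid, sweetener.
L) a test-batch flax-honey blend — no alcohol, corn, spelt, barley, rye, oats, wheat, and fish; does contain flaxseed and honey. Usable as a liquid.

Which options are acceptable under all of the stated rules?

A: coconut and egg white etc. — none of it excluded — keep
B: kosher-for-Passover, no fish — OK
C: has spelt, so not kosher-for-Passover — no
D: has wine, so not alcohol-free; has honey, so not honey-free — out
E: works as a liquid, no fish, no corn — OK
F: has honey, so not honey-free — out
G: only coconut oil, whey and xanthan gum; none excluded — valid
H: has anchovy, so not fish-free — no
I: has cornstarch, so not corn-free — no
J: has rye, so not kosher-for-Passover — out
K: has sherry, so not alcohol-free; has maize, so not corn-free — no
L: has honey, so not honey-free — no

A, B, E, G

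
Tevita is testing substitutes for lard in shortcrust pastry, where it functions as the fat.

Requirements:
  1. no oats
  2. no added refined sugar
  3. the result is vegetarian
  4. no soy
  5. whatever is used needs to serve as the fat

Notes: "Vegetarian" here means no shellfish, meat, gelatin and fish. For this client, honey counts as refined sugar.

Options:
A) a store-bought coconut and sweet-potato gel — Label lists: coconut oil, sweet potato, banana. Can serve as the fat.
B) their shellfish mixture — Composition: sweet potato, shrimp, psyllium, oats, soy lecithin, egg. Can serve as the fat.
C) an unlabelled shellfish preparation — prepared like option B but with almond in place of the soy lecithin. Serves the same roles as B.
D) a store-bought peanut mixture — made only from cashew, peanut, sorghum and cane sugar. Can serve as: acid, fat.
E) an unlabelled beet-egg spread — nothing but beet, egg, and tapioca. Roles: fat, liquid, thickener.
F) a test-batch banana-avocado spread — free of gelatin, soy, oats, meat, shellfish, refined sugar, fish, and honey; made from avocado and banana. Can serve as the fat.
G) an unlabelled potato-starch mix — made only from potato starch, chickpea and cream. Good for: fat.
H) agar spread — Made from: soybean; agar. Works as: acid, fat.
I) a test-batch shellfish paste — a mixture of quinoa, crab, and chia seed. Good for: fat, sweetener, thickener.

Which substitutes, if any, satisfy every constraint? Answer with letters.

A: no-added-sugar, vegetarian — valid
B: has shrimp, so not vegetarian; has oats, so not oat-free (and 1 more) — out
C: has shrimp, so not vegetarian; has oats, so not oat-free — reject
D: has cane sugar, so not no-added-sugar — reject
E: only egg, tapioca, and beet; none excluded — OK
F: every rule checks out — OK
G: only cream, chickpea, and potato starch; none excluded — keep
H: has soybean, so not soy-free — reject
I: has crab, so not vegetarian — reject

A, E, F, G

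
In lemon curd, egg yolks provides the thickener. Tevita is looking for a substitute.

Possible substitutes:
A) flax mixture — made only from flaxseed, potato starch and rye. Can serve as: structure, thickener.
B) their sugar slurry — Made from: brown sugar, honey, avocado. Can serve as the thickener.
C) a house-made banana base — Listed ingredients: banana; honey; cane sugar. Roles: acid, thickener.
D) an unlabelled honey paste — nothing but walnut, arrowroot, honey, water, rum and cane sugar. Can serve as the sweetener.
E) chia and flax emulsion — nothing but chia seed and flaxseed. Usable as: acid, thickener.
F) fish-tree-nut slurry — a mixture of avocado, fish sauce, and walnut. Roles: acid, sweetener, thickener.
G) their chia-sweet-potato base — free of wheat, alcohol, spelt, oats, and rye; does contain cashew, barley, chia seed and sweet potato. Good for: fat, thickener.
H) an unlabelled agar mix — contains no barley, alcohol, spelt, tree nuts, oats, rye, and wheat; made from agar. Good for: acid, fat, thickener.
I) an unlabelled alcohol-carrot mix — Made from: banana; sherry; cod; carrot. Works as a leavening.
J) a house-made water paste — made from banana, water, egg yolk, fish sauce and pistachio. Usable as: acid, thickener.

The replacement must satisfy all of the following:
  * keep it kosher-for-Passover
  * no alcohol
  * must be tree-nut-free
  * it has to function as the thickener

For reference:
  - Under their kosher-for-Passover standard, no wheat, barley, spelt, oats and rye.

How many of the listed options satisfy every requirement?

A: has rye, so not kosher-for-Passover — reject
B: only honey, brown sugar and avocado; none excluded — valid
C: kosher-for-Passover, no alcohol — valid
D: not usable as a thickener; has rum, so not alcohol-free (and 1 more) — no
E: kosher-for-Passover, no tree nuts — OK
F: has walnut, so not tree-nut-free — reject
G: has barley, so not kosher-for-Passover; has cashew, so not tree-nut-free — reject
H: works as a thickener, no alcohol, no tree nuts — OK
I: not usable as a thickener; has sherry, so not alcohol-free — out
J: has pistachio, so not tree-nut-free — out

4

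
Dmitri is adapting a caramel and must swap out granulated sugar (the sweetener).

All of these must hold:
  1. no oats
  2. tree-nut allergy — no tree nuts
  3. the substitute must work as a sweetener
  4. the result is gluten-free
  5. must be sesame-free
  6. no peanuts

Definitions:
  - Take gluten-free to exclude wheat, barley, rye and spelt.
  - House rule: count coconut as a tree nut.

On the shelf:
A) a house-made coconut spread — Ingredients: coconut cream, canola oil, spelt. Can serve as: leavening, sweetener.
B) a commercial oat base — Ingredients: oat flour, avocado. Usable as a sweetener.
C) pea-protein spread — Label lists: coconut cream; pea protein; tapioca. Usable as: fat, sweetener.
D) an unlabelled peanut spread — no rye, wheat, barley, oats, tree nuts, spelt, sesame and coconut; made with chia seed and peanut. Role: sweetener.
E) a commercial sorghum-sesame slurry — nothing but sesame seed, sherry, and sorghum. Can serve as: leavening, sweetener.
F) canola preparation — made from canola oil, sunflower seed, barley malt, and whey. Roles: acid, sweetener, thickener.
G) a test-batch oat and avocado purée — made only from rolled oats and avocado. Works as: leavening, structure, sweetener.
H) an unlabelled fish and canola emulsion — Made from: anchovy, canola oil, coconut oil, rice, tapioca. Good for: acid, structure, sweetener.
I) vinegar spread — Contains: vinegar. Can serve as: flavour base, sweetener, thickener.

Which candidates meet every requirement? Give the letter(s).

A: has spelt, so not gluten-free; has coconut cream, so not tree-nut-free — out
B: has oat flour, so not oat-free — reject
C: has coconut cream, so not tree-nut-free — reject
D: has peanut, so not peanut-free — reject
E: has sesame seed, so not sesame-free — out
F: has barley malt, so not gluten-free — out
G: has rolled oats, so not oat-free — no
H: has coconut oil, so not tree-nut-free — reject
I: works as a sweetener, no oats, gluten-free — OK

I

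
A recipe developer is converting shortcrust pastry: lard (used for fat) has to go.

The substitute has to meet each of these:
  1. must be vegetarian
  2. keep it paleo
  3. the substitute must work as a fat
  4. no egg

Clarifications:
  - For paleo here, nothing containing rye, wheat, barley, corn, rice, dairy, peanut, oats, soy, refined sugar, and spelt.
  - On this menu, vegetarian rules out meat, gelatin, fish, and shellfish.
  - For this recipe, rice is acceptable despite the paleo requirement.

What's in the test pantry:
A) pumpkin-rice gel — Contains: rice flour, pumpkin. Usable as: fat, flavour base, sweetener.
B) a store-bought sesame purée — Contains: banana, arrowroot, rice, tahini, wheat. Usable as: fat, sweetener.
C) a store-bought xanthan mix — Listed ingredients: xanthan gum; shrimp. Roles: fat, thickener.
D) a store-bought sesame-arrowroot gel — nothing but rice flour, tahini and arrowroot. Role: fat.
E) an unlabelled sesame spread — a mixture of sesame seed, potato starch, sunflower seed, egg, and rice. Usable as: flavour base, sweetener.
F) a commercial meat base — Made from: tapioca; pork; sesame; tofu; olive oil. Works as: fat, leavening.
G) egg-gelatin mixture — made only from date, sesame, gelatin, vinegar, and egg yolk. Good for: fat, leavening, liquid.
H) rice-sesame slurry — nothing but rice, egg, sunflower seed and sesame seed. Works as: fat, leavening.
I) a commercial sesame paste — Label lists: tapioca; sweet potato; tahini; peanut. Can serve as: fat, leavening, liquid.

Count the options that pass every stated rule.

A: rice is permitted under the paleo carve-out; nothing else excluded — keep
B: has wheat, so not paleo — reject
C: has shrimp, so not vegetarian — out
D: rice is permitted under the paleo carve-out; nothing else excluded — OK
E: not usable as a fat; has egg, so not egg-free — out
F: has tofu, so not paleo; has pork, so not vegetarian — out
G: has gelatin, so not vegetarian; has egg yolk, so not egg-free — no
H: has egg, so not egg-free — reject
I: has peanut, so not paleo — no

2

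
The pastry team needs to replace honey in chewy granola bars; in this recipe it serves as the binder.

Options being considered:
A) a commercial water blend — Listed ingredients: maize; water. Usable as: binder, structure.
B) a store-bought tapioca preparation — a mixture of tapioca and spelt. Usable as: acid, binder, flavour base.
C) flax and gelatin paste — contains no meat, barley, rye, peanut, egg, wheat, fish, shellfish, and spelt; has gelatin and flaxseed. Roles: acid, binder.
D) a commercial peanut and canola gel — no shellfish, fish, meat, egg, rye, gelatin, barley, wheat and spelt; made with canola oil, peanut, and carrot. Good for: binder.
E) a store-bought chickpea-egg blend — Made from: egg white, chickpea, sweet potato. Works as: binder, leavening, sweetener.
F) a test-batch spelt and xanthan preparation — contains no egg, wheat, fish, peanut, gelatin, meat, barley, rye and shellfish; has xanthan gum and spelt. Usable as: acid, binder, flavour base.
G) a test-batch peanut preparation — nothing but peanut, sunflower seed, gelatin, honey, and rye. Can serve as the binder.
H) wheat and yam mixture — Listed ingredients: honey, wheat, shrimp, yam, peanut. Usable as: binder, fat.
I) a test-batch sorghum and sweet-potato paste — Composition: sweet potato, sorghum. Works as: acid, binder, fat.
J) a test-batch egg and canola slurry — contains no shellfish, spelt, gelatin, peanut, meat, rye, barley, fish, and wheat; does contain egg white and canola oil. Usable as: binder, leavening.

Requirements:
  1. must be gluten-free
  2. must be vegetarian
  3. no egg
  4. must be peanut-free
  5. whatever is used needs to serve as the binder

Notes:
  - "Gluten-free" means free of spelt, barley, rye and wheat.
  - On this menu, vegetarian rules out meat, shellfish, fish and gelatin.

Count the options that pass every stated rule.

2

A: nothing on the exclusion list — keep
B: has spelt, so not gluten-free — reject
C: has gelatin, so not vegetarian — reject
D: has peanut, so not peanut-free — no
E: has egg white, so not egg-free — no
F: has spelt, so not gluten-free — out
G: has rye, so not gluten-free; has gelatin, so not vegetarian (and 1 more) — reject
H: has wheat, so not gluten-free; has shrimp, so not vegetarian (and 1 more) — no
I: every rule checks out — valid
J: has egg white, so not egg-free — reject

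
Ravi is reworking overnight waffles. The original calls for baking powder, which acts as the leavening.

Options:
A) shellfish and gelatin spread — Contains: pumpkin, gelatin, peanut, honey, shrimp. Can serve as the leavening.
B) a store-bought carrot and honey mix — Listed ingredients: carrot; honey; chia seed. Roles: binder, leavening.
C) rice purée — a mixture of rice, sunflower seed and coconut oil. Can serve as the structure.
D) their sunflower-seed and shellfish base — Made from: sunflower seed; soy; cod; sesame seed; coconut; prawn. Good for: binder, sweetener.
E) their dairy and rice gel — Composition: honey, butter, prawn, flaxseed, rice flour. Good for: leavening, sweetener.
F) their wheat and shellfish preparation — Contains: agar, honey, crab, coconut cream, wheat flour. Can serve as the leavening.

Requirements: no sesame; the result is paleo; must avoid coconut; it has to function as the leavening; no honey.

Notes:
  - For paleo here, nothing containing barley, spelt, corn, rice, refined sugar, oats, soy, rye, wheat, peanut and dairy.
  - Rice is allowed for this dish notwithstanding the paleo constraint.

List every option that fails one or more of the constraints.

A, B, C, D, E, F

A: has peanut, so not paleo; has honey, so not honey-free — no
B: has honey, so not honey-free — no
C: not usable as a leavening; has coconut oil, so not coconut-free — no
D: not usable as a leavening; has soy, so not paleo (and 2 more) — out
E: has butter, so not paleo; has honey, so not honey-free — no
F: has wheat flour, so not paleo; has honey, so not honey-free (and 1 more) — reject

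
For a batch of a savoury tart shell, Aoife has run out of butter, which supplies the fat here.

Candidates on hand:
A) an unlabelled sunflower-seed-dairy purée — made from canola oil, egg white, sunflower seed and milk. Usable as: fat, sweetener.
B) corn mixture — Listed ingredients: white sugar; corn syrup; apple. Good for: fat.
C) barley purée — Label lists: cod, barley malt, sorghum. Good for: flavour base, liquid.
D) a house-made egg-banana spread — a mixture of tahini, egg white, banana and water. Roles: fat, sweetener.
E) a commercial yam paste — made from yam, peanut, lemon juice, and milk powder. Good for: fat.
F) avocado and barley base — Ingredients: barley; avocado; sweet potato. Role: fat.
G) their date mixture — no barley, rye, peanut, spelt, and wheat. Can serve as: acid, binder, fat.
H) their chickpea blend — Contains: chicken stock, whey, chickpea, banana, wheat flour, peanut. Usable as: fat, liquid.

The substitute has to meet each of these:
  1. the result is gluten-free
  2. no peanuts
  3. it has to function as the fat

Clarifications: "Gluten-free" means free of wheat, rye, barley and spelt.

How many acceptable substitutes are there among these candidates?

A: no peanut, gluten-free — OK
B: all constraints satisfied — OK
C: not usable as a fat; has barley malt, so not gluten-free — no
D: works as a fat, no peanut, gluten-free — keep
E: has peanut, so not peanut-free — reject
F: has barley, so not gluten-free — no
G: works as a fat, no peanut, gluten-free — keep
H: has wheat flour, so not gluten-free; has peanut, so not peanut-free — no

4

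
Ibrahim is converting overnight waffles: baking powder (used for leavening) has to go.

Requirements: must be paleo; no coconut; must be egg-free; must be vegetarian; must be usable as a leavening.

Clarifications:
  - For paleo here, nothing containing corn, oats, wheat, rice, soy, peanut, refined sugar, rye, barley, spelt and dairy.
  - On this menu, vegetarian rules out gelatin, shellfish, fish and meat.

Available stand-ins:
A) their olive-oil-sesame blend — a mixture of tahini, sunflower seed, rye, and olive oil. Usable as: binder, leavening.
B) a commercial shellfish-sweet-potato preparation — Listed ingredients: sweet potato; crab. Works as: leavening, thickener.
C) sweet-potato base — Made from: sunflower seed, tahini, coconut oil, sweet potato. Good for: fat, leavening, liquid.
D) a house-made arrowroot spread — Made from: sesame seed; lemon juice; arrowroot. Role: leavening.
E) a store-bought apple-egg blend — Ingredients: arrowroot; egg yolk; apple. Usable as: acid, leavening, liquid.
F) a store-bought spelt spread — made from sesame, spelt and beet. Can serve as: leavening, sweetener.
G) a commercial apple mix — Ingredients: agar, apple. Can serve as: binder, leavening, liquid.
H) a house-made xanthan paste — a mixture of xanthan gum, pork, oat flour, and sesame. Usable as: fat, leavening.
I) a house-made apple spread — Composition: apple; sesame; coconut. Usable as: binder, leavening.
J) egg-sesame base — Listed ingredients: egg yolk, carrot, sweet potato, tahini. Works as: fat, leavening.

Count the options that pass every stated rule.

2

A: has rye, so not paleo — reject
B: has crab, so not vegetarian — reject
C: has coconut oil, so not coconut-free — no
D: only sesame seed, lemon juice and arrowroot; none excluded — OK
E: has egg yolk, so not egg-free — reject
F: has spelt, so not paleo — reject
G: every rule checks out — OK
H: has oat flour, so not paleo; has pork, so not vegetarian — out
I: has coconut, so not coconut-free — no
J: has egg yolk, so not egg-free — out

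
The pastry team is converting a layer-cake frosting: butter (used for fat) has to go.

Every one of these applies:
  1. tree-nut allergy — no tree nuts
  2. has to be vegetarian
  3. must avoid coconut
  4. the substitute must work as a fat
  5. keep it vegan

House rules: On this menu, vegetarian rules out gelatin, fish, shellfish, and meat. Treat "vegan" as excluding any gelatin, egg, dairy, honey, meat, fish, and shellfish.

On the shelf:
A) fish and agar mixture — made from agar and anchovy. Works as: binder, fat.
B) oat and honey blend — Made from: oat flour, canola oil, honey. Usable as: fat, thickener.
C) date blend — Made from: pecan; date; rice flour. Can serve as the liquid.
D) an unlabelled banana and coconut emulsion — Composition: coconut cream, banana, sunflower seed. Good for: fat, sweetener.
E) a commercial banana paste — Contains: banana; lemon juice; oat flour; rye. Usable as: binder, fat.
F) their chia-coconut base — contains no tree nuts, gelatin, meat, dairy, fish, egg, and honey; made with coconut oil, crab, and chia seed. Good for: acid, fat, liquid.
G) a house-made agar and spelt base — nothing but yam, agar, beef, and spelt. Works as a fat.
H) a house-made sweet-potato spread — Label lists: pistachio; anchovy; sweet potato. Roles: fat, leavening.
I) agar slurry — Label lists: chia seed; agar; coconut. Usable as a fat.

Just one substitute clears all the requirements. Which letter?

A: has anchovy, so not vegetarian; has anchovy, so not vegan — out
B: has honey, so not vegan — no
C: not usable as a fat; has pecan, so not tree-nut-free — out
D: has coconut cream, so not coconut-free — no
E: oat flour and rye etc. — none of it excluded — OK
F: has crab, so not vegetarian; has crab, so not vegan (and 1 more) — no
G: has beef, so not vegetarian; has beef, so not vegan — no
H: has anchovy, so not vegetarian; has anchovy, so not vegan (and 1 more) — no
I: has coconut, so not coconut-free — no

E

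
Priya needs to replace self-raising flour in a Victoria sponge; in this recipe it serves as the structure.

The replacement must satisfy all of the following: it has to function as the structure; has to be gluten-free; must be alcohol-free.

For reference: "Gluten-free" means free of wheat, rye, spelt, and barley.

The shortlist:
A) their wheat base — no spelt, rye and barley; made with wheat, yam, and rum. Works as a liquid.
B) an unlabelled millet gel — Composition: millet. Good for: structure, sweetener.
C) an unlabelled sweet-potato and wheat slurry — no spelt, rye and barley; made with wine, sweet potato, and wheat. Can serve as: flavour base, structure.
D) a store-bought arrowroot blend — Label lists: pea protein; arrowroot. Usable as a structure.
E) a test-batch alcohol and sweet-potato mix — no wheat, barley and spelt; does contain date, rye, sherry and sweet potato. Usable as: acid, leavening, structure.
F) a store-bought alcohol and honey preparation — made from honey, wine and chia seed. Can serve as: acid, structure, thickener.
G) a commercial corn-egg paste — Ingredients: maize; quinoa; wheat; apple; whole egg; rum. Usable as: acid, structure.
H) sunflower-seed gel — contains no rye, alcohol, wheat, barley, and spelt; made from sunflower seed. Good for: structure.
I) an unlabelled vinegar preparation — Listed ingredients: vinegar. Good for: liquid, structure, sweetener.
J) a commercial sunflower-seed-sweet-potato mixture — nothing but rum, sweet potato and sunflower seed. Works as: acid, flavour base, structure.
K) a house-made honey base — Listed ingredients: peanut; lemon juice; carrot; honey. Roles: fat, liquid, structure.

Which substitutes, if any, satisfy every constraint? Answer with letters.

A: not usable as a structure; has wheat, so not gluten-free (and 1 more) — reject
B: only millet; none excluded — valid
C: has wheat, so not gluten-free; has wine, so not alcohol-free — reject
D: works as a structure, no alcohol, gluten-free — keep
E: has rye, so not gluten-free; has sherry, so not alcohol-free — reject
F: has wine, so not alcohol-free — reject
G: has wheat, so not gluten-free; has rum, so not alcohol-free — reject
H: no alcohol, gluten-free — valid
I: no alcohol, gluten-free — valid
J: has rum, so not alcohol-free — reject
K: honey and peanut etc. — none of it excluded — keep

B, D, H, I, K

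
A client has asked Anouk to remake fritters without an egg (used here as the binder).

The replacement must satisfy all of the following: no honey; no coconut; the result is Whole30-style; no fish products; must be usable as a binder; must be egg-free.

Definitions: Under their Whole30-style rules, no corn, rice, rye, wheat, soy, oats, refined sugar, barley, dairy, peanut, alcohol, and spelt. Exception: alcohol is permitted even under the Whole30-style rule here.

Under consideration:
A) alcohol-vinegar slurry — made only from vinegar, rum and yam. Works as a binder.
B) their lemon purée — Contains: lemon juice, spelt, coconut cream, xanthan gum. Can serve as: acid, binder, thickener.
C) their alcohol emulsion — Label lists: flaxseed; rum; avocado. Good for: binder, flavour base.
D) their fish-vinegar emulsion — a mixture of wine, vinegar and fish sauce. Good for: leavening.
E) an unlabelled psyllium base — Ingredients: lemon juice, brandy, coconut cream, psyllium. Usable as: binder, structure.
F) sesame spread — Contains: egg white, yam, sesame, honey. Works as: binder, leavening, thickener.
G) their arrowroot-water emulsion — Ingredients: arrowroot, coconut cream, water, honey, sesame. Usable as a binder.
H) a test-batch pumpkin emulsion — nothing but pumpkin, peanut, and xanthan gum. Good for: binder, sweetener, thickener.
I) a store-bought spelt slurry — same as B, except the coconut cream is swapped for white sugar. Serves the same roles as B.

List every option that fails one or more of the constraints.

B, D, E, F, G, H, I

A: alcohol is permitted under the Whole30-style carve-out; nothing else excluded — keep
B: has spelt, so not Whole30-style; has coconut cream, so not coconut-free — reject
C: alcohol is permitted under the Whole30-style carve-out; nothing else excluded — keep
D: not usable as a binder; has fish sauce, so not fish-free — out
E: has coconut cream, so not coconut-free — no
F: has egg white, so not egg-free; has honey, so not honey-free — out
G: has coconut cream, so not coconut-free; has honey, so not honey-free — no
H: has peanut, so not Whole30-style — no
I: has spelt, so not Whole30-style — reject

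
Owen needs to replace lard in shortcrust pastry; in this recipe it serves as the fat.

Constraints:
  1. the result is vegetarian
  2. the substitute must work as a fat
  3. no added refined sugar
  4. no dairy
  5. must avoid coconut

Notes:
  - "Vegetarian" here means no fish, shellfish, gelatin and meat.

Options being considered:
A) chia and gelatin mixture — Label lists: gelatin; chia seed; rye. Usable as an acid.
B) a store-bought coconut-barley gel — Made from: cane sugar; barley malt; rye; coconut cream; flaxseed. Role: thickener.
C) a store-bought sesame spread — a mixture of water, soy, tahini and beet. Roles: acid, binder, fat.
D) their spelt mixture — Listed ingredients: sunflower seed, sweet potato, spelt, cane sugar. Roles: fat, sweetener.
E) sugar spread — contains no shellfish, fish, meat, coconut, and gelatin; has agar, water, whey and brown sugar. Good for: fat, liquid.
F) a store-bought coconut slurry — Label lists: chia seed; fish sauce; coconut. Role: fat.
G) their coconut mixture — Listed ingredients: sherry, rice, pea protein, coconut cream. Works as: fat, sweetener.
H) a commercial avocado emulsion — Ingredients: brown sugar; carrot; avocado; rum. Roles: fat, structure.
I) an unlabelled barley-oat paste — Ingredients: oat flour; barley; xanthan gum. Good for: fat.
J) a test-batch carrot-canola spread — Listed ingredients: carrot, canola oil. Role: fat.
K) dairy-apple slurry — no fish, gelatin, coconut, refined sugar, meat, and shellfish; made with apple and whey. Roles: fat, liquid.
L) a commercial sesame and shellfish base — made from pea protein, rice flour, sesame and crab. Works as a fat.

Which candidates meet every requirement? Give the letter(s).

C, I, J

A: not usable as a fat; has gelatin, so not vegetarian — reject
B: not usable as a fat; has coconut cream, so not coconut-free (and 1 more) — reject
C: works as a fat, no refined sugar, vegetarian — valid
D: has cane sugar, so not no-added-sugar — reject
E: has brown sugar, so not no-added-sugar; has whey, so not dairy-free — out
F: has fish sauce, so not vegetarian; has coconut, so not coconut-free — reject
G: has coconut cream, so not coconut-free — no
H: has brown sugar, so not no-added-sugar — out
I: only barley, oat flour, and xanthan gum; none excluded — OK
J: all constraints satisfied — OK
K: has whey, so not dairy-free — no
L: has crab, so not vegetarian — reject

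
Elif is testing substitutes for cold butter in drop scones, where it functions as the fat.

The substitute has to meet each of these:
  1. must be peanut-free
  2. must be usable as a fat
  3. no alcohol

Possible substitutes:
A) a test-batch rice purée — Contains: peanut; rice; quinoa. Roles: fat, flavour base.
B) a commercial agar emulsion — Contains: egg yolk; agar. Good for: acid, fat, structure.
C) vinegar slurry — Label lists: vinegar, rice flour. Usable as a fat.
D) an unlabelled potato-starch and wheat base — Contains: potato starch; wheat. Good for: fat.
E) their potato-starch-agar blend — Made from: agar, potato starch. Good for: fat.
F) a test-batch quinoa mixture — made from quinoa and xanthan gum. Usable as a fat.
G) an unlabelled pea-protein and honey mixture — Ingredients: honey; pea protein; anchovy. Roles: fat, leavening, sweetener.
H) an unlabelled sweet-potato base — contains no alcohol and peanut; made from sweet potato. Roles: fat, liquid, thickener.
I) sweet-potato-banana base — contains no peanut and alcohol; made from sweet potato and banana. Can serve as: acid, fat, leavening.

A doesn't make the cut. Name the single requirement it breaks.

usable as a fat: satisfied
peanut-free: has peanut — fails
alcohol-free: satisfied

peanut-free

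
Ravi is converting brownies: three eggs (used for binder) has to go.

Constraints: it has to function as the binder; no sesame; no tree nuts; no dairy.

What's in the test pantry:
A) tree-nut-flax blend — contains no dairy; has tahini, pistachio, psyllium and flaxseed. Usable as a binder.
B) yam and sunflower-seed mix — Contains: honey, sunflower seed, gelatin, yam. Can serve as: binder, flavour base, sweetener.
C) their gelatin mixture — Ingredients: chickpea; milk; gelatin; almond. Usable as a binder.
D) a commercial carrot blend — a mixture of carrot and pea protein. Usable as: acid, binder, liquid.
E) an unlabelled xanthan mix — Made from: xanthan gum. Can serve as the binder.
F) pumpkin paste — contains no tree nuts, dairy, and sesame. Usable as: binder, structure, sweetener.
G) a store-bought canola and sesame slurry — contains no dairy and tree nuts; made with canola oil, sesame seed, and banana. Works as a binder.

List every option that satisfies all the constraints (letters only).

A: has pistachio, so not tree-nut-free; has tahini, so not sesame-free — reject
B: works as a binder, no dairy, no sesame — OK
C: has almond, so not tree-nut-free; has milk, so not dairy-free — reject
D: only pea protein and carrot; none excluded — keep
E: only xanthan gum; none excluded — OK
F: works as a binder, no dairy, no sesame — keep
G: has sesame seed, so not sesame-free — out

B, D, E, F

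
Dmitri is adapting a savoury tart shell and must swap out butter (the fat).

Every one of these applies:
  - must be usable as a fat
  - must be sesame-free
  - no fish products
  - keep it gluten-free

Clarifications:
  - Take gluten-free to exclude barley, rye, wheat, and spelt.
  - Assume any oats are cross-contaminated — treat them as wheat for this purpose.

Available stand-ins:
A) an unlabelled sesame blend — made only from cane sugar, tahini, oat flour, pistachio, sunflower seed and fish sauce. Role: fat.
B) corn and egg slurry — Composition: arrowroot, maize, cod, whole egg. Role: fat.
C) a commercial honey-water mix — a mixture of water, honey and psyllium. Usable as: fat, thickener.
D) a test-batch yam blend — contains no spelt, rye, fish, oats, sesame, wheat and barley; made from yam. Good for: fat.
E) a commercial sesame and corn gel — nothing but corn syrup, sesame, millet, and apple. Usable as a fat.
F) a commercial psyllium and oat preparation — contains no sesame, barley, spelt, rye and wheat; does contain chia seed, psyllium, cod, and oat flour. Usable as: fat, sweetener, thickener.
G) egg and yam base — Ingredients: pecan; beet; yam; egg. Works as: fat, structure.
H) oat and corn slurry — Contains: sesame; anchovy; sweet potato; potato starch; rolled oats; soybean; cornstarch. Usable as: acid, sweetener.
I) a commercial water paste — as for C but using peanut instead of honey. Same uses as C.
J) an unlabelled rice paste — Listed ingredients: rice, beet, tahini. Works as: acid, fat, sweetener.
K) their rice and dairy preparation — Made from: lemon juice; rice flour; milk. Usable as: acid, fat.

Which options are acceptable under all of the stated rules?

C, D, G, I, K

A: has oat flour, so not gluten-free; has fish sauce, so not fish-free (and 1 more) — no
B: has cod, so not fish-free — no
C: only honey, water and psyllium; none excluded — keep
D: nothing on the exclusion list — keep
E: has sesame, so not sesame-free — reject
F: has oat flour, so not gluten-free; has cod, so not fish-free — no
G: egg and pecan etc. — none of it excluded — valid
H: not usable as a fat; has rolled oats, so not gluten-free (and 2 more) — out
I: gluten-free, no fish — OK
J: has tahini, so not sesame-free — out
K: works as a fat, no fish, no sesame — OK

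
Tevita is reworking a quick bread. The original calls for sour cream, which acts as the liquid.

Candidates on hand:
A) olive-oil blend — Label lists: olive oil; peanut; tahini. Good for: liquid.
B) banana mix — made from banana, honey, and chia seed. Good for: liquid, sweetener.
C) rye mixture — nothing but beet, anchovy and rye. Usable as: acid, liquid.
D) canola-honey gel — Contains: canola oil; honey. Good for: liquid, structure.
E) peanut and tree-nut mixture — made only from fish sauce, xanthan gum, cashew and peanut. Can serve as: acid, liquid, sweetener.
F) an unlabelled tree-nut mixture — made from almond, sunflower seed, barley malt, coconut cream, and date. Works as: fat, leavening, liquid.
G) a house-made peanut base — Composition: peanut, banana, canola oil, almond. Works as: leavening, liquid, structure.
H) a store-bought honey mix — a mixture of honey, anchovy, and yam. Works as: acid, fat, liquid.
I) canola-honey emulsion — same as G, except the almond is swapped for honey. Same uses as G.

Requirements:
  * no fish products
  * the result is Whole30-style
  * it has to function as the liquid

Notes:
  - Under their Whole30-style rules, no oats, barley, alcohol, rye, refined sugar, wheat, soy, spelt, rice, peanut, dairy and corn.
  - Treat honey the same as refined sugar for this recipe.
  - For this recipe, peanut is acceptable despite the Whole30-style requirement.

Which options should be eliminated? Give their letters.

A: peanut is permitted under the Whole30-style carve-out; nothing else excluded — OK
B: has honey, so not Whole30-style — out
C: has rye, so not Whole30-style; has anchovy, so not fish-free — no
D: has honey, so not Whole30-style — no
E: has fish sauce, so not fish-free — reject
F: has barley malt, so not Whole30-style — out
G: peanut is permitted under the Whole30-style carve-out; nothing else excluded — valid
H: has honey, so not Whole30-style; has anchovy, so not fish-free — reject
I: has honey, so not Whole30-style — out

B, C, D, E, F, H, I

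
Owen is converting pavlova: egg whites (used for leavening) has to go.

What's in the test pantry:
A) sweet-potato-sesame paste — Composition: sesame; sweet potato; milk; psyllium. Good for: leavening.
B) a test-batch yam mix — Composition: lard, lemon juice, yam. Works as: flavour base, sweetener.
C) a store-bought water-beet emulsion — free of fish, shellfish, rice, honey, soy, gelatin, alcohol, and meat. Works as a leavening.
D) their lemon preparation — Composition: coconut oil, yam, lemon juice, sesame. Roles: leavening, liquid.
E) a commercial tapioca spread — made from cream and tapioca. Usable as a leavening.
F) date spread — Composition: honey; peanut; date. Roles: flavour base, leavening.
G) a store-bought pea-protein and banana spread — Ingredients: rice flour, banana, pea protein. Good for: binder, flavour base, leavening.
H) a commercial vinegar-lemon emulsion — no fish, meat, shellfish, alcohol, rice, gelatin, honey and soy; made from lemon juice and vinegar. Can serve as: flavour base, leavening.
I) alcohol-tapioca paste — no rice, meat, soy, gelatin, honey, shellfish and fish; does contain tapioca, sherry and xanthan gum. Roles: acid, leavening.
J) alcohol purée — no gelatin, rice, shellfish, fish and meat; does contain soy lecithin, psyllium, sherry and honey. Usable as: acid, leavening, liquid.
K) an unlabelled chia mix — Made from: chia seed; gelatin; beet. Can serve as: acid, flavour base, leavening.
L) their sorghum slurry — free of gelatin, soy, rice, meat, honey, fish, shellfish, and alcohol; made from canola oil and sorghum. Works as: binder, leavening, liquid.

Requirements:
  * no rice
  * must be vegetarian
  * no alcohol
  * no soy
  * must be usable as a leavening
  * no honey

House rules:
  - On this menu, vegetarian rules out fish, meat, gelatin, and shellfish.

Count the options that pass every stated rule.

6

A: vegetarian, no alcohol — keep
B: not usable as a leavening; has lard, so not vegetarian — no
C: works as a leavening, vegetarian, no honey — OK
D: all constraints satisfied — keep
E: no rice, no soy — valid
F: has honey, so not honey-free — reject
G: has rice flour, so not rice-free — out
H: works as a leavening, no rice, no honey — valid
I: has sherry, so not alcohol-free — out
J: has honey, so not honey-free; has sherry, so not alcohol-free (and 1 more) — no
K: has gelatin, so not vegetarian — no
L: works as a leavening, no alcohol, no honey — valid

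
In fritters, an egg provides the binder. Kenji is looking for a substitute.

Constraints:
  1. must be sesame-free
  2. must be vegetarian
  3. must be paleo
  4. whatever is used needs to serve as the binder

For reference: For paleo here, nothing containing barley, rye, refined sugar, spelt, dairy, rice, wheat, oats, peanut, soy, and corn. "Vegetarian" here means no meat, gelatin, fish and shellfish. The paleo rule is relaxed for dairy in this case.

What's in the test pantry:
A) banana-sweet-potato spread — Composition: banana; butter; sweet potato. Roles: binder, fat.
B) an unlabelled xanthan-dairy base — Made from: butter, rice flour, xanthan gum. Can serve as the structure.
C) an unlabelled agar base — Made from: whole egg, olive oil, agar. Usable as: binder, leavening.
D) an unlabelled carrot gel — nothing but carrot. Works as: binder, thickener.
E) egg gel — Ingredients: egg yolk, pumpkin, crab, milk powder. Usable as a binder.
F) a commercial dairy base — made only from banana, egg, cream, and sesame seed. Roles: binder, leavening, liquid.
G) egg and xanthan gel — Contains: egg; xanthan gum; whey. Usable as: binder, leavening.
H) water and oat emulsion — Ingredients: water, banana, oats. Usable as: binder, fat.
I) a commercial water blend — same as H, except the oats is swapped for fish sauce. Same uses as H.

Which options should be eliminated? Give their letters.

A: dairy is permitted under the paleo carve-out; nothing else excluded — valid
B: not usable as a binder; has rice flour, so not paleo — out
C: every rule checks out — OK
D: all constraints satisfied — OK
E: has crab, so not vegetarian — reject
F: has sesame seed, so not sesame-free — reject
G: dairy is permitted under the paleo carve-out; nothing else excluded — valid
H: has oats, so not paleo — no
I: has fish sauce, so not vegetarian — no

B, E, F, H, I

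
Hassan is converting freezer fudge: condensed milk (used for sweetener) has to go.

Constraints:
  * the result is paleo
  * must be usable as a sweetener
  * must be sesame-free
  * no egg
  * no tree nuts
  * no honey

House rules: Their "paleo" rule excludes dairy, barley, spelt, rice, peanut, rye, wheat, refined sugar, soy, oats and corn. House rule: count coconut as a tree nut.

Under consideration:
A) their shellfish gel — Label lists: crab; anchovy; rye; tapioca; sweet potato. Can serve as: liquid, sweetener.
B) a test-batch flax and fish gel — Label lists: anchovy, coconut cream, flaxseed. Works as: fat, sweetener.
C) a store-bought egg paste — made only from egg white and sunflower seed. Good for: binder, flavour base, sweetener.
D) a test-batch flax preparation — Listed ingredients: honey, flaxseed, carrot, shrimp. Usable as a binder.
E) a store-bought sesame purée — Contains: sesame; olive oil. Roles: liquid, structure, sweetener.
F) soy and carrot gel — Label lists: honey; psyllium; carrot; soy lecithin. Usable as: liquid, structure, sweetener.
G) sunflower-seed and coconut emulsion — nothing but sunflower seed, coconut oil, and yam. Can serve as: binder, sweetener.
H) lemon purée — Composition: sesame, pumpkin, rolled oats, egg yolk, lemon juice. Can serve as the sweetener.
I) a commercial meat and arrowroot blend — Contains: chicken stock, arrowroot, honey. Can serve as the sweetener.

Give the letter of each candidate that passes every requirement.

none

A: has rye, so not paleo — out
B: has coconut cream, so not tree-nut-free — no
C: has egg white, so not egg-free — no
D: not usable as a sweetener; has honey, so not honey-free — reject
E: has sesame, so not sesame-free — no
F: has soy lecithin, so not paleo; has honey, so not honey-free — out
G: has coconut oil, so not tree-nut-free — reject
H: has rolled oats, so not paleo; has egg yolk, so not egg-free (and 1 more) — reject
I: has honey, so not honey-free — out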